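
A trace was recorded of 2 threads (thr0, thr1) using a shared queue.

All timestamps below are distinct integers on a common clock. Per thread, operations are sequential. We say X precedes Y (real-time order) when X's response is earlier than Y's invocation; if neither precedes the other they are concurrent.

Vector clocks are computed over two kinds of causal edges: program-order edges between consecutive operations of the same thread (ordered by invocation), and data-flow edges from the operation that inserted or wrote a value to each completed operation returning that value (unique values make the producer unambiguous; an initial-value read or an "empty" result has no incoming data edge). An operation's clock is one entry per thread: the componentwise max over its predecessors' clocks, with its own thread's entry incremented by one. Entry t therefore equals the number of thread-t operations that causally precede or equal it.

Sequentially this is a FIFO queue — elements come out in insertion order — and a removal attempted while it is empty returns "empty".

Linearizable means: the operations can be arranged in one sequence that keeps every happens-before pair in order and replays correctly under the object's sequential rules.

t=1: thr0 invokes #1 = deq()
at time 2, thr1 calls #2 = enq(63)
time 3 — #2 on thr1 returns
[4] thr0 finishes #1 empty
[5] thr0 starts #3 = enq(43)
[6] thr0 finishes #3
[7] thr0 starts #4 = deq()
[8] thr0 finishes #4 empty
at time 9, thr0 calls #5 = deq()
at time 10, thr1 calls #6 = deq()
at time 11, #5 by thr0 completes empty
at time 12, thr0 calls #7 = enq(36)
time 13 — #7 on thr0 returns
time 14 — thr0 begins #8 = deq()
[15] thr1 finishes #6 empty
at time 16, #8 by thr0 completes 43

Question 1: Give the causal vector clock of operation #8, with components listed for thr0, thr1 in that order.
no predecessors for #2 (invoked 2): thr1 increments from zero → (0, 1)
no predecessors for #1 (invoked 1): thr0 increments from zero → (1, 0)
VC(#6, invoked at 10): max of VC(#2)=(0, 1), then +1 on thread thr1 → (0, 2)
VC(#3, invoked at 5): max of VC(#1)=(1, 0), then +1 on thread thr0 → (2, 0)
VC(#4, invoked at 7): max of VC(#3)=(2, 0), then +1 on thread thr0 → (3, 0)
VC(#5, invoked at 9): max of VC(#4)=(3, 0), then +1 on thread thr0 → (4, 0)
VC(#7, invoked at 12): max of VC(#5)=(4, 0), then +1 on thread thr0 → (5, 0)
VC(#8, invoked at 14): max of VC(#3)=(2, 0), VC(#7)=(5, 0), then +1 on thread thr0 → (6, 0)
target: VC(#8) = (6, 0)

(6, 0)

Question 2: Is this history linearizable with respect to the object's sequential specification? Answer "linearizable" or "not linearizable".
the violation lands at event 8, #4's response at time 8: events 1..7 linearize, events 1..8 do not
4 completed operations, 2 real-time-consistent orders — every queue replay fails
for example #1, #2, #3, #4 fails at step 4: #4 deq() → empty is not legal there
for example #2, #1, #3, #4 fails at step 2: #1 deq() → empty is not legal there

not linearizable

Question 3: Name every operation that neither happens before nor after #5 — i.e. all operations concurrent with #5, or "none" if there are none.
#5 runs from 9 to 11; window-overlapping ops are concurrent
#1 [1,4]: before
#2 [2,3]: before
#3 [5,6]: before
#4 [7,8]: before
#6 [10,15]: concurrent
#7 [12,13]: after
#8 [14,16]: after

#6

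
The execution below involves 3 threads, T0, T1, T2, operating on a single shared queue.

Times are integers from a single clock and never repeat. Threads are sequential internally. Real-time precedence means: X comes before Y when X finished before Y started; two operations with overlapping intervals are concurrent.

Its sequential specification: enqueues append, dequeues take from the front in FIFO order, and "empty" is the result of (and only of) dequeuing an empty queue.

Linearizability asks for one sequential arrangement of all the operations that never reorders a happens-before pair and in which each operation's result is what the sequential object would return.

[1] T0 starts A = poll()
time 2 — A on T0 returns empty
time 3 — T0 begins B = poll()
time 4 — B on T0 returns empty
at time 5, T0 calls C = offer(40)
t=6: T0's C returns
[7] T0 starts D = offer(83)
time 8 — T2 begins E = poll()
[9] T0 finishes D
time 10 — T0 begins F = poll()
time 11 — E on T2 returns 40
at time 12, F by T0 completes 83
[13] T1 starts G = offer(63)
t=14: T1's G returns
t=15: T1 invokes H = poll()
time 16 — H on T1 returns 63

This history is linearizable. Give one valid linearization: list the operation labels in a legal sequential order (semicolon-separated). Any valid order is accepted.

step 1: A poll() → empty — queue <>
step 2: B poll() → empty — queue <>
step 3: C offer(40) — queue <40>
step 4: D offer(83) — queue <40,83>
step 5: E poll() → 40 — queue <83>
step 6: F poll() → 83 — queue <>
step 7: G offer(63) — queue <63>
step 8: H poll() → 63 — queue <>

A; B; C; D; E; F; G; H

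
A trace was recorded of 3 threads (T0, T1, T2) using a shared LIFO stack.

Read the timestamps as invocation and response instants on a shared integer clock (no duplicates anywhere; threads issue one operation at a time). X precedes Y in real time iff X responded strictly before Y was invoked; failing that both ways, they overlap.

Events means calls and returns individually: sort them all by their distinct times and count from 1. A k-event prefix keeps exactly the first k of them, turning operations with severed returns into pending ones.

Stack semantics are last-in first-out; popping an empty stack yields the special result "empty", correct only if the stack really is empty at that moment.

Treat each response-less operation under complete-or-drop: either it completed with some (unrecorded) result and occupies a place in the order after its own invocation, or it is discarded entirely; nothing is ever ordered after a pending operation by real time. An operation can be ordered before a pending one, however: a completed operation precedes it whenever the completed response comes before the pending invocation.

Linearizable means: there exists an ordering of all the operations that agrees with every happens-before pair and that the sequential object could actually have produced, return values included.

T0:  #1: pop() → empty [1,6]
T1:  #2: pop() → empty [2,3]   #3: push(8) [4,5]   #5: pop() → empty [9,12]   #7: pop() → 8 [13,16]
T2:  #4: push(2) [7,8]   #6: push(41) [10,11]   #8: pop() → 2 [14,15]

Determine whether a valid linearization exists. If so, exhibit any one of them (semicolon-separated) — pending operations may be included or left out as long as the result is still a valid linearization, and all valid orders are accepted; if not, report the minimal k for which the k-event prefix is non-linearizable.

not linearizable — minimal violating prefix: 12 events

cut after 11 events: linearizable; cut after 12 events (#5 responds, time 12): not linearizable
no legal order exists: 6 real-time-consistent candidates over 6 completed LIFO stack operations, all rejected
for example #1, #2, #3, #4, #5, #6 fails at step 5: #5 pop() → empty is not legal there
for example #1, #2, #3, #4, #6, #5 fails at step 6: #5 pop() → empty is not legal there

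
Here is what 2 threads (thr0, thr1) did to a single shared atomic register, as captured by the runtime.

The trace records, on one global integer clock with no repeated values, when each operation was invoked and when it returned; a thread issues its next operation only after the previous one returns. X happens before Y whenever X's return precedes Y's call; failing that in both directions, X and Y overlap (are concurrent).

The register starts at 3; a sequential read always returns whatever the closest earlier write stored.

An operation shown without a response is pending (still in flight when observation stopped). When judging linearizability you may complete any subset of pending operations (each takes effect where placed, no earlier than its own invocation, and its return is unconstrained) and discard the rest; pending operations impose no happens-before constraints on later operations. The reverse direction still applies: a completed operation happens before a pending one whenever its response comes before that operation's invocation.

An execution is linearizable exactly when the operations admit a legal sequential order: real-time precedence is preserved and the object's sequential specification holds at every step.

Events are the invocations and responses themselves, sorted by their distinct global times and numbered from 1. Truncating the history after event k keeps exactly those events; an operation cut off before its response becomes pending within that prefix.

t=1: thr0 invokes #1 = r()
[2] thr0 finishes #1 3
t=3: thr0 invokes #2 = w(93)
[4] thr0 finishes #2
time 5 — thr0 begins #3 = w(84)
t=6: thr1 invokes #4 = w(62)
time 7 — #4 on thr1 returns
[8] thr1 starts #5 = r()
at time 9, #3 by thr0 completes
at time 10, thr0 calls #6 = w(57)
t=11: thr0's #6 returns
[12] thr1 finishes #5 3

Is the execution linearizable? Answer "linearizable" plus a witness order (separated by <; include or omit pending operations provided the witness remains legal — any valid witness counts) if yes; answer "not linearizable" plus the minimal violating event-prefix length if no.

through event 11 a valid linearization exists; event 12 (#5 responding at time 12) ends that
6 completed operations, 5 real-time-consistent orders — every atomic register replay fails
sample order #1, #2, #3, #4, #5, #6 stalls at step 5 — #5 r() → 3 has no legal effect
sample order #1, #2, #3, #4, #6, #5 stalls at step 6 — #5 r() → 3 has no legal effect

not linearizable — minimal violating prefix: 12 events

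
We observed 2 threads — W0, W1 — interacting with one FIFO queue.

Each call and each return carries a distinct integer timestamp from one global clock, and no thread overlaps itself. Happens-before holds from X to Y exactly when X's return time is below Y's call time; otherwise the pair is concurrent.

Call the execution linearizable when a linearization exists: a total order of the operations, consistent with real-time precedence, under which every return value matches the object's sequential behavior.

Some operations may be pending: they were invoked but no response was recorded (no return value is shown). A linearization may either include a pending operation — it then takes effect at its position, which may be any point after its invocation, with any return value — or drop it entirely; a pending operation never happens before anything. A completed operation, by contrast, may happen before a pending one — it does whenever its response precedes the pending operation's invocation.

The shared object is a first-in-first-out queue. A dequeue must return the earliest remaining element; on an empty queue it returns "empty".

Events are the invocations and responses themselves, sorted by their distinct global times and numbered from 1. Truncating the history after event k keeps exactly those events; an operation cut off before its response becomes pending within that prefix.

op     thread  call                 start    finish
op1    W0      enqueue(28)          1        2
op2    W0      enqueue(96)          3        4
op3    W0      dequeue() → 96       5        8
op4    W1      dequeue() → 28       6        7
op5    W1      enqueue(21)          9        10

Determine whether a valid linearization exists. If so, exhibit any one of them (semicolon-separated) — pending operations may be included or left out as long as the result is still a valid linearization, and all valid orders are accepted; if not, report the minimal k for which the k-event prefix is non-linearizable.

after step 1 (op1 enqueue(28)): queue <28>
after step 2 (op2 enqueue(96)): queue <28,96>
after step 3 (op4 dequeue() → 28): queue <96>
after step 4 (op3 dequeue() → 96): queue <>
after step 5 (op5 enqueue(21)): queue <21>

linearizable — witness: op1; op2; op4; op3; op5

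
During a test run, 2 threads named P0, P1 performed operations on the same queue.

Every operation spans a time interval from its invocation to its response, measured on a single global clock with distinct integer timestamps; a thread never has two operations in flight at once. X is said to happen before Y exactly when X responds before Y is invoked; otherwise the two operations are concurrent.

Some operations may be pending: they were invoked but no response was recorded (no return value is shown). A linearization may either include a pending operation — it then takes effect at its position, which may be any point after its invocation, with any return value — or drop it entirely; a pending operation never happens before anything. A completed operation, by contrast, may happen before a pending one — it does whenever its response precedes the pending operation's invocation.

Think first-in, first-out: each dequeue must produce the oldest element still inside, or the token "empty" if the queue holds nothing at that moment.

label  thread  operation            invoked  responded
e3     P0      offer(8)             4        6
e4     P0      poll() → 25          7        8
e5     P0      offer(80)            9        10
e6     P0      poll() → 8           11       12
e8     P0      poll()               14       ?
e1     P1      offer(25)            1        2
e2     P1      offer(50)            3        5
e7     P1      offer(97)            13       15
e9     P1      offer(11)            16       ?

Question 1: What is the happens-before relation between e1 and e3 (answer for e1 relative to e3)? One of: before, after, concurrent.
before

e1 spans [1,2], e3 spans [4,6]
resp(e1)=2 < inv(e3)=4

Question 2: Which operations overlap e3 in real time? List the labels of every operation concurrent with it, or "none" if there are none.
e2

overlap test against e3 [4,6]: concurrent iff the interval meets 4..6
e1 [1,2]: before
e2 [3,5]: concurrent
e4 [7,8]: after
e5 [9,10]: after
e6 [11,12]: after
e7 [13,15]: after
e8 [14,…): after
e9 [16,…): after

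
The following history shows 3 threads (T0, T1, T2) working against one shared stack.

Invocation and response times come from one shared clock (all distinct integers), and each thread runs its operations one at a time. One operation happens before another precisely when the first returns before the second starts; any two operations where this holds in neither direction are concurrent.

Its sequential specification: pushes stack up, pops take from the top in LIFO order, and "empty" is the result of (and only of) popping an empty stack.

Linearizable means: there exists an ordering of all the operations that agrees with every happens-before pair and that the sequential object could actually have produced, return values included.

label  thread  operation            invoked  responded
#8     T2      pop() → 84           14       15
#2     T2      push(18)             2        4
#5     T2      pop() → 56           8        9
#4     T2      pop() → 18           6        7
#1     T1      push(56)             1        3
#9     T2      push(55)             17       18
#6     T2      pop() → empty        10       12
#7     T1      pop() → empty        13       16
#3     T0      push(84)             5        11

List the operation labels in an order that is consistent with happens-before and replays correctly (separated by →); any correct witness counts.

#1 → #2 → #4 → #5 → #6 → #3 → #8 → #7 → #9

after step 1 (#1 push(56)): stack <56>
after step 2 (#2 push(18)): stack <56,18>
after step 3 (#4 pop() → 18): stack <56>
after step 4 (#5 pop() → 56): stack <>
after step 5 (#6 pop() → empty): stack <>
after step 6 (#3 push(84)): stack <84>
after step 7 (#8 pop() → 84): stack <>
after step 8 (#7 pop() → empty): stack <>
after step 9 (#9 push(55)): stack <55>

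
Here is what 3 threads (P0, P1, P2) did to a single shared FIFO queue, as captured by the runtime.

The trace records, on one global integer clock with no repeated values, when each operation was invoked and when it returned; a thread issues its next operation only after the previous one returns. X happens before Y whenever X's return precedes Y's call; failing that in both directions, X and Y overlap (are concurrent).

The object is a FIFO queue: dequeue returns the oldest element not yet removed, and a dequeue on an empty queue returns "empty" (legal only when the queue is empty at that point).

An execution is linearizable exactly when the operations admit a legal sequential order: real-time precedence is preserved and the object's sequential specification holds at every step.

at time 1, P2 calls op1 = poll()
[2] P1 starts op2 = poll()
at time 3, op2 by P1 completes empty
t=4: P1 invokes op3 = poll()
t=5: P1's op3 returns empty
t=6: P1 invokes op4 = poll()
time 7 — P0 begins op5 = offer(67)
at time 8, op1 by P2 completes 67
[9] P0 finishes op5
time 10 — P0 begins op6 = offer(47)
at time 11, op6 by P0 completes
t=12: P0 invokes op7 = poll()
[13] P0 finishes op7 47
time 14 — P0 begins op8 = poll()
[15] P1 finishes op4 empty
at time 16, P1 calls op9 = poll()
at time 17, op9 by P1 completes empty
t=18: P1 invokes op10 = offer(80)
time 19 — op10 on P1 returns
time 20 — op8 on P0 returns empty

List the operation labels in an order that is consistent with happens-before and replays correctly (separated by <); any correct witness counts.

1. op2 poll() → empty, leaving queue <>
2. op3 poll() → empty, leaving queue <>
3. op4 poll() → empty, leaving queue <>
4. op5 offer(67), leaving queue <67>
5. op1 poll() → 67, leaving queue <>
6. op6 offer(47), leaving queue <47>
7. op7 poll() → 47, leaving queue <>
8. op8 poll() → empty, leaving queue <>
9. op9 poll() → empty, leaving queue <>
10. op10 offer(80), leaving queue <80>

op2 < op3 < op4 < op5 < op1 < op6 < op7 < op8 < op9 < op10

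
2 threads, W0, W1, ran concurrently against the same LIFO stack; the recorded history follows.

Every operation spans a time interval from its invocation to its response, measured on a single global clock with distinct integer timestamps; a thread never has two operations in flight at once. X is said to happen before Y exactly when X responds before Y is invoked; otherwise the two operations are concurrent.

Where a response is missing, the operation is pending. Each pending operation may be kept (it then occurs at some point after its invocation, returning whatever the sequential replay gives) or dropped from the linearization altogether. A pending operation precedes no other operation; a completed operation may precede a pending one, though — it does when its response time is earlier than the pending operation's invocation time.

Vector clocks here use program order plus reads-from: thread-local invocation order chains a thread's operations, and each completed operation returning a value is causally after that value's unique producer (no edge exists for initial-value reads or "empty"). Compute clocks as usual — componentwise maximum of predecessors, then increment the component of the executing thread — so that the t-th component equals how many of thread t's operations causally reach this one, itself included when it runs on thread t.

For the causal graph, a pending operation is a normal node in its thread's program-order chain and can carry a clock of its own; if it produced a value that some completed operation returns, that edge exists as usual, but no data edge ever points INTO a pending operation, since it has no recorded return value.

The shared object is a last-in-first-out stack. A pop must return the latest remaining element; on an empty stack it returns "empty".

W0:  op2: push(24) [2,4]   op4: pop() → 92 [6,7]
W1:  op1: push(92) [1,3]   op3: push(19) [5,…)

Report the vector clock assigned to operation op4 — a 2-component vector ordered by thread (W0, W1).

root op op1, invoked 1: fresh clock plus W1's own tick → (0, 1)
root op op2, invoked 2: fresh clock plus W0's own tick → (1, 0)
from VC(op1)=(0, 1), op3 (invoked 5) maxes components and bumps W1 → (0, 2)
from VC(op1)=(0, 1), VC(op2)=(1, 0), op4 (invoked 6) maxes components and bumps W0 → (2, 1)
target: VC(op4) = (2, 1)

(2, 1)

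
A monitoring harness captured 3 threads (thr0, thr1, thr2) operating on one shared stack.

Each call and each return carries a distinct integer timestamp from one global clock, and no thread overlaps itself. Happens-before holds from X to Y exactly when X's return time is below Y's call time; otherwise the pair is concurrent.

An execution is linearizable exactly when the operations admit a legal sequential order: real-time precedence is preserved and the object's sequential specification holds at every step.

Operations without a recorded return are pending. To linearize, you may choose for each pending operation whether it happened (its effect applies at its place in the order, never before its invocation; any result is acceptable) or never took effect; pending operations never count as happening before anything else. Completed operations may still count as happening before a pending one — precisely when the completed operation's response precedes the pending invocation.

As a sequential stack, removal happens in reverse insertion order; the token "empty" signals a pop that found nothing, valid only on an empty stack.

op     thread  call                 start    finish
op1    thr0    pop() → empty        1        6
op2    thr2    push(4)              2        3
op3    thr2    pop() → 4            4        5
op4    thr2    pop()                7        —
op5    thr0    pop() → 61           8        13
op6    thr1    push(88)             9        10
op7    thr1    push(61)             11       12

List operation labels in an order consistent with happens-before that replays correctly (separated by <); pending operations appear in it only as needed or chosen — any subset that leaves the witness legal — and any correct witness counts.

op1 < op2 < op3 < op4 < op6 < op7 < op5

after step 1 (op1 pop() → empty): stack <>
after step 2 (op2 push(4)): stack <4>
after step 3 (op3 pop() → 4): stack <>
after step 4 (op4 pop() (pending, included)): stack <>
after step 5 (op6 push(88)): stack <88>
after step 6 (op7 push(61)): stack <88,61>
after step 7 (op5 pop() → 61): stack <88>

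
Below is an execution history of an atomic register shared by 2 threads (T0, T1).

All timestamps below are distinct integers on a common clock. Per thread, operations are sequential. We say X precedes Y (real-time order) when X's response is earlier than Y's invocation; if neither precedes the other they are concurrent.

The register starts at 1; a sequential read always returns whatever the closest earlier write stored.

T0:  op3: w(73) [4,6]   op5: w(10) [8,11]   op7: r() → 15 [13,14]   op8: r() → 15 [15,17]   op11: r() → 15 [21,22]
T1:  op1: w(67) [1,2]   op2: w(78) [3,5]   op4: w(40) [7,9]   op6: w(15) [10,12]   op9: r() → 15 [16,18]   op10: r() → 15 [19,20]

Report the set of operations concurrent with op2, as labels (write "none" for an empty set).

op3

concurrent with op2 ([3,5]): every op whose interval crosses 3..5
op1 [1,2]: before
op3 [4,6]: concurrent
op4 [7,9]: after
op5 [8,11]: after
op6 [10,12]: after
op7 [13,14]: after
op8 [15,17]: after
op9 [16,18]: after
op10 [19,20]: after
op11 [21,22]: after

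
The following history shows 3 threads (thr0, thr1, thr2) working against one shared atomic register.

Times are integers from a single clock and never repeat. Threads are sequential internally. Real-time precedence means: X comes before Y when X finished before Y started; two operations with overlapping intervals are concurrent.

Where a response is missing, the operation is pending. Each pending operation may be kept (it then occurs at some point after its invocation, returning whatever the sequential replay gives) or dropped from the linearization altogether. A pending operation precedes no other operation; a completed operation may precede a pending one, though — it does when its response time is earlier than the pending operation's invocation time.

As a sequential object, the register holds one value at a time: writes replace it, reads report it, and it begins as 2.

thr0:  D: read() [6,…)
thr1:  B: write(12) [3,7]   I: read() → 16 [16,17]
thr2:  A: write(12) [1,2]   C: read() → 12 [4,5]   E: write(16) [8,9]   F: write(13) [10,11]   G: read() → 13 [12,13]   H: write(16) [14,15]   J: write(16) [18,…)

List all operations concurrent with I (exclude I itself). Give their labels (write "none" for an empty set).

D

I spans [16,17]: anything still running between times 16 and 17 counts as concurrent
A [1,2]: before
B [3,7]: before
C [4,5]: before
D [6,…): concurrent
E [8,9]: before
F [10,11]: before
G [12,13]: before
H [14,15]: before
J [18,…): after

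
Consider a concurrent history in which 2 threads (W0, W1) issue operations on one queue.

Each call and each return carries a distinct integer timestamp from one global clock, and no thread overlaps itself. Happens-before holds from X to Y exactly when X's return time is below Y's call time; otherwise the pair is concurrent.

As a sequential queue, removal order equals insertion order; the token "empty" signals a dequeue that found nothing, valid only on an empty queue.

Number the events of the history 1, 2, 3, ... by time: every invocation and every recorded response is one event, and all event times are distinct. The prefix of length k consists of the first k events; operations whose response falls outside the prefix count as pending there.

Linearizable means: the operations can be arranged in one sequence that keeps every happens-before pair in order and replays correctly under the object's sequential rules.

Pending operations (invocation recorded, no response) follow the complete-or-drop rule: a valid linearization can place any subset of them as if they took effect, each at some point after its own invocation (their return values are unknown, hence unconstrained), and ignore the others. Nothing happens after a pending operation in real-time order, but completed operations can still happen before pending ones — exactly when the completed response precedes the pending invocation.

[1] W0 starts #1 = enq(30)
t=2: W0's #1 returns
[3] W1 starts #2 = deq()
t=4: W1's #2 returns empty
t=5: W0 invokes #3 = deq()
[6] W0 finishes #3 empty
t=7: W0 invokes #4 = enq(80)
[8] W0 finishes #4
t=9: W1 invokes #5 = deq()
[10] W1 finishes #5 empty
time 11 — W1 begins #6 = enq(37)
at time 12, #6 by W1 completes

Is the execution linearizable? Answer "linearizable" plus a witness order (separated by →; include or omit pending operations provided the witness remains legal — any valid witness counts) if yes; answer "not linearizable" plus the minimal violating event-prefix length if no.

through event 3 a valid linearization exists; event 4 (#2 responding at time 4) ends that
the sole real-time-consistent order of 2 completed operations fails the queue replay
one such order, #1, #2, breaks at step 2 where #2 deq() → empty is illegal

not linearizable — minimal violating prefix: 4 events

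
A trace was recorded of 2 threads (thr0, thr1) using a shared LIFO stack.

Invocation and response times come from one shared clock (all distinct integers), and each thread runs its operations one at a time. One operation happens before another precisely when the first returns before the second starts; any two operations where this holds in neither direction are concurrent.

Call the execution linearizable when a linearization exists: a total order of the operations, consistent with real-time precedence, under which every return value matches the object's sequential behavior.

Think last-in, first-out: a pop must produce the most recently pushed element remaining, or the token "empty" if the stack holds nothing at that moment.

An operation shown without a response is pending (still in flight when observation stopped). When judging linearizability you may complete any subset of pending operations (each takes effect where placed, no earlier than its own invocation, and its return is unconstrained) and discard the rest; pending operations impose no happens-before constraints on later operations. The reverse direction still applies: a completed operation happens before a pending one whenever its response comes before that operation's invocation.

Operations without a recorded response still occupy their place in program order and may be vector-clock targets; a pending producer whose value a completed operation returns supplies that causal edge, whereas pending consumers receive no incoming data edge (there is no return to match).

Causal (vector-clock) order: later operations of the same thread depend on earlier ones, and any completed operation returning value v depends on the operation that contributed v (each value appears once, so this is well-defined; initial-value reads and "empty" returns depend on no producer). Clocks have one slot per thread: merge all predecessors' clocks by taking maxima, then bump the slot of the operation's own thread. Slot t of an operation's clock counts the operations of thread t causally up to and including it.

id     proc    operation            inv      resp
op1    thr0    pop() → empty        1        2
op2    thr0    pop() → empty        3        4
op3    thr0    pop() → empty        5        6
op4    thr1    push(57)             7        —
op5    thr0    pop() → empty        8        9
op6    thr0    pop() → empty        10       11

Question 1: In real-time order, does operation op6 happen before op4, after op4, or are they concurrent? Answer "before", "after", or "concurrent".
op6 spans [10,11], op4 spans [7,…)
the intervals overlap in both directions

concurrent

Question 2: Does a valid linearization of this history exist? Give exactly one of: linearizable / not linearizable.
witness order: op1, op2, op3, op5, op6
step 1: op1 pop() → empty — stack <>
step 2: op2 pop() → empty — stack <>
step 3: op3 pop() → empty — stack <>
step 4: op5 pop() → empty — stack <>
step 5: op6 pop() → empty — stack <>

linearizable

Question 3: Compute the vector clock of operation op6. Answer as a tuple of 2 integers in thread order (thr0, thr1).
op4 (invocation 7): nothing precedes it; thr1's component alone gives (0, 1)
op1 (invocation 1): nothing precedes it; thr0's component alone gives (1, 0)
invoked at 3, op2 merges VC(op1)=(1, 0) and bumps thr0's slot → (2, 0)
invoked at 5, op3 merges VC(op2)=(2, 0) and bumps thr0's slot → (3, 0)
invoked at 8, op5 merges VC(op3)=(3, 0) and bumps thr0's slot → (4, 0)
invoked at 10, op6 merges VC(op5)=(4, 0) and bumps thr0's slot → (5, 0)
target: VC(op6) = (5, 0)

(5, 0)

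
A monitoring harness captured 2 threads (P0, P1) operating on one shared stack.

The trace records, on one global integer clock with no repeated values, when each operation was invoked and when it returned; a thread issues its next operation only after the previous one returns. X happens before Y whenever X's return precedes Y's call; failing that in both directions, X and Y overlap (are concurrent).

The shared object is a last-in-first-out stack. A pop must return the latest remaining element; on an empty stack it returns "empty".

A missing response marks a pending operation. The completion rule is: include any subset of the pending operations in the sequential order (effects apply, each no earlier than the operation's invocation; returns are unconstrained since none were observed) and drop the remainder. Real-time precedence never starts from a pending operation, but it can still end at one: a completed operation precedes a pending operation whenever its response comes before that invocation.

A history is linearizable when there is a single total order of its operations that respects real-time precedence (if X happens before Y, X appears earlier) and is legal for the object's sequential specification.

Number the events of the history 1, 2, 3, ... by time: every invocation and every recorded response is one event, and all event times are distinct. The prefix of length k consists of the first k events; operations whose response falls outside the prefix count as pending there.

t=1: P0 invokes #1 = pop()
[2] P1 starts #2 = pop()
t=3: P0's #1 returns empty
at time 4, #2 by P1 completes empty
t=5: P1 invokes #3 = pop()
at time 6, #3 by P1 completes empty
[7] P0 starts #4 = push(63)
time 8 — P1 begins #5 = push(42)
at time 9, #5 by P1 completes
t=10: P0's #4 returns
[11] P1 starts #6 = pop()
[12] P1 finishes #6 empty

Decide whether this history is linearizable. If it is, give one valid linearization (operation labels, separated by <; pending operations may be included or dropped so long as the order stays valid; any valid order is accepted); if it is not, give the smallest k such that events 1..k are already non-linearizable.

not linearizable — minimal violating prefix: 12 events

cut after 11 events: linearizable; cut after 12 events (#6 responds, time 12): not linearizable
4 orders of the 6 completed stack ops respect real time; none is legal
for example #1, #2, #3, #4, #5, #6 fails at step 6: #6 pop() → empty is not legal there
for example #1, #2, #3, #5, #4, #6 fails at step 6: #6 pop() → empty is not legal there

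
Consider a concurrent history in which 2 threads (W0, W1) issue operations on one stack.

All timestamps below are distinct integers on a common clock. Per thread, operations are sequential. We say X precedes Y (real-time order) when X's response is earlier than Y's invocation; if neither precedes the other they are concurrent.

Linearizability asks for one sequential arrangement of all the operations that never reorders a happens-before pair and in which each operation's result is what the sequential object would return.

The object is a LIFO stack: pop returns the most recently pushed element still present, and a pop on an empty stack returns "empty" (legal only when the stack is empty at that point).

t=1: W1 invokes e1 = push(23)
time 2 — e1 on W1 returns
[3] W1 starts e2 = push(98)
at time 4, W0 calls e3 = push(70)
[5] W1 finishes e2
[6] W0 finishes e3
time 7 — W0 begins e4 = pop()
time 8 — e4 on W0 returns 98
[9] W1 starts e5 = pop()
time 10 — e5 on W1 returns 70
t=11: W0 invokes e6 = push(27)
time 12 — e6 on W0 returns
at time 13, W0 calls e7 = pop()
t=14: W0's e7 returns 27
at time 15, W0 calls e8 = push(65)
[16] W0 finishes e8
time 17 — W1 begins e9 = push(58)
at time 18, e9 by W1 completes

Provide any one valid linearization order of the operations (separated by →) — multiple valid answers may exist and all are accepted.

e1 → e3 → e2 → e4 → e5 → e6 → e7 → e8 → e9

1. e1 push(23), leaving stack <23>
2. e3 push(70), leaving stack <23,70>
3. e2 push(98), leaving stack <23,70,98>
4. e4 pop() → 98, leaving stack <23,70>
5. e5 pop() → 70, leaving stack <23>
6. e6 push(27), leaving stack <23,27>
7. e7 pop() → 27, leaving stack <23>
8. e8 push(65), leaving stack <23,65>
9. e9 push(58), leaving stack <23,65,58>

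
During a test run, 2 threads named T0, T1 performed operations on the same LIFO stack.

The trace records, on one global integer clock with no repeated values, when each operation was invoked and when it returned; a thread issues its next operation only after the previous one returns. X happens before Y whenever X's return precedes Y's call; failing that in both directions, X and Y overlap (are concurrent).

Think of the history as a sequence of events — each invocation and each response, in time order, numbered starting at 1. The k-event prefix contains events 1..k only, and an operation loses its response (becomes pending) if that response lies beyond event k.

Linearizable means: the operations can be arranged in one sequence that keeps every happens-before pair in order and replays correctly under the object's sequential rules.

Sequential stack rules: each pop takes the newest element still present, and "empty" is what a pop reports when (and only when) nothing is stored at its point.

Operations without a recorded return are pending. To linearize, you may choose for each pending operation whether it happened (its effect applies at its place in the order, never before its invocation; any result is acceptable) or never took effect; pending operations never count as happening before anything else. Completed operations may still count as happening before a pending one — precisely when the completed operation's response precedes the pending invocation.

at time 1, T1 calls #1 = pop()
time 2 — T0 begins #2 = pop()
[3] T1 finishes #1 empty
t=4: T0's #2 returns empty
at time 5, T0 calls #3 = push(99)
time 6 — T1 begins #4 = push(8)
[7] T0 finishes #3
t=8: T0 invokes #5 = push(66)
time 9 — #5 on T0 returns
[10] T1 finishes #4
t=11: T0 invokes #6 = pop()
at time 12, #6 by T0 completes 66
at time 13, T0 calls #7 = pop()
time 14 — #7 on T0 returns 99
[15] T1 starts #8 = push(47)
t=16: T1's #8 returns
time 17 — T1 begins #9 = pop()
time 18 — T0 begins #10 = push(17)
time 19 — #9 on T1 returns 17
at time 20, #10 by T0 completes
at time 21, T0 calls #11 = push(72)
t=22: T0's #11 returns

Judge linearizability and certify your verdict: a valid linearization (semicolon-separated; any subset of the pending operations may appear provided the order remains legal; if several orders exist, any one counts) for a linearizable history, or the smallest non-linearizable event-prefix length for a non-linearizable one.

1. #1 pop() → empty, leaving stack <>
2. #2 pop() → empty, leaving stack <>
3. #4 push(8), leaving stack <8>
4. #3 push(99), leaving stack <8,99>
5. #5 push(66), leaving stack <8,99,66>
6. #6 pop() → 66, leaving stack <8,99>
7. #7 pop() → 99, leaving stack <8>
8. #8 push(47), leaving stack <8,47>
9. #10 push(17), leaving stack <8,47,17>
10. #9 pop() → 17, leaving stack <8,47>
11. #11 push(72), leaving stack <8,47,72>

linearizable — witness: #1; #2; #4; #3; #5; #6; #7; #8; #10; #9; #11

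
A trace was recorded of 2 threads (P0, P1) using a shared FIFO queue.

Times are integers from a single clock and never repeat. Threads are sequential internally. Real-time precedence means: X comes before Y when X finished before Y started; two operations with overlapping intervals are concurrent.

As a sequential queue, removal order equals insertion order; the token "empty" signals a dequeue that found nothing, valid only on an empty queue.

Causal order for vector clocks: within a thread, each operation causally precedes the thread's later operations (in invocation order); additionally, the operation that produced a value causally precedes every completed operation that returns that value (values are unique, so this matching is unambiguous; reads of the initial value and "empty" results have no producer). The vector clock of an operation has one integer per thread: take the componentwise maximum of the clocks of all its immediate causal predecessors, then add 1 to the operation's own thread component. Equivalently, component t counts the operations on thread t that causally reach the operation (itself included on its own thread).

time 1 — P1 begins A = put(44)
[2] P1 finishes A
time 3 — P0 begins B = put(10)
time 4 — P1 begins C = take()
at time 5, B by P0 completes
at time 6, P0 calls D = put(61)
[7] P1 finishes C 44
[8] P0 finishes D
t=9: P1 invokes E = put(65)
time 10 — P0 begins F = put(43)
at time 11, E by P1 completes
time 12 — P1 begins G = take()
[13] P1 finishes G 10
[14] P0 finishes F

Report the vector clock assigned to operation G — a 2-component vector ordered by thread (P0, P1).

(1, 4)

A (invocation 1): nothing precedes it; P1's component alone gives (0, 1)
B (invocation 3): nothing precedes it; P0's component alone gives (1, 0)
merge at C (invoked 4): VC(A)=(0, 1), own-thread bump on P1 → (0, 2)
merge at D (invoked 6): VC(B)=(1, 0), own-thread bump on P0 → (2, 0)
merge at E (invoked 9): VC(C)=(0, 2), own-thread bump on P1 → (0, 3)
merge at F (invoked 10): VC(D)=(2, 0), own-thread bump on P0 → (3, 0)
merge at G (invoked 12): VC(B)=(1, 0), VC(E)=(0, 3), own-thread bump on P1 → (1, 4)
target: VC(G) = (1, 4)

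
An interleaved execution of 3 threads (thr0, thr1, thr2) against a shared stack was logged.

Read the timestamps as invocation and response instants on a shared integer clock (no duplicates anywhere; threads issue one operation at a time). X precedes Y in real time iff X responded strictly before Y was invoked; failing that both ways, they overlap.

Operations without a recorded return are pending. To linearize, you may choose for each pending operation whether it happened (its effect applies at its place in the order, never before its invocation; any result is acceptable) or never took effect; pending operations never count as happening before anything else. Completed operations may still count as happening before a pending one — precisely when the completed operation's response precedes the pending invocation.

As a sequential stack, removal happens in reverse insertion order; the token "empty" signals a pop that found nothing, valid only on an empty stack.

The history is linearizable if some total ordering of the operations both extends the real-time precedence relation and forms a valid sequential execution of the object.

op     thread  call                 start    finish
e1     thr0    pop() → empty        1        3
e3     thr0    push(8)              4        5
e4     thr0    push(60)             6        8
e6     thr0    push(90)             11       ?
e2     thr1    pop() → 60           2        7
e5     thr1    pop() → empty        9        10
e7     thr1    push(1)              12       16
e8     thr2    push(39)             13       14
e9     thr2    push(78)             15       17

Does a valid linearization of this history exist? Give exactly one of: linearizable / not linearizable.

not linearizable

prefix check: 1..9 passes, 1..10 fails once e5's time-10 response joins
5 completed operations, 4 real-time-consistent orders — every stack replay fails
sample order e1, e2, e3, e4, e5 stalls at step 2 — e2 pop() → 60 has no legal effect
sample order e1, e3, e2, e4, e5 stalls at step 3 — e2 pop() → 60 has no legal effect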